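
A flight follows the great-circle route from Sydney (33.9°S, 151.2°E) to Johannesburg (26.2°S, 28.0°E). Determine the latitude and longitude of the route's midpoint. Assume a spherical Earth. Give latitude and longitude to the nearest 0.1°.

≈ (50.5°S, 85.5°E)

The haversine formula gives a central angle δ ≈ 1.733 rad (99.3°) between the endpoints.
Interpolate at f = 1/2 with slerp weights a = sin((1−f)δ)/sin δ ≈ 0.772, b = sin(fδ)/sin δ ≈ 0.772.
p = a·p₁ + b·p₂ ≈ (0.050, 0.634, -0.772); φ = arcsin(p_z) ≈ -50.50°, λ = atan2(p_y, p_x) ≈ 85.48°.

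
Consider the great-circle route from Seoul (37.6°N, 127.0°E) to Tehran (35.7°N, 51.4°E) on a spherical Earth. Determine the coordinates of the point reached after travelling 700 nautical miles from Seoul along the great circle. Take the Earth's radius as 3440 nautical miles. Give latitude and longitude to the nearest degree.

Convert each endpoint to a unit vector on the sphere (x = cos φ cos λ, y = cos φ sin λ, z = sin φ).
The central angle between the endpoints is δ = arccos(p₁·p₂) ≈ 1.029 rad (58.9°). The total great-circle distance is δ·R ≈ 1.029 × 3440 ≈ 3538 nmi, so the target fraction is f = 700/3538 ≈ 0.198.
Interpolate at f ≈ 0.198 with slerp weights a = sin((1−f)δ)/sin δ ≈ 0.858, b = sin(fδ)/sin δ ≈ 0.236.
p = a·p₁ + b·p₂ ≈ (-0.289, 0.692, 0.661); φ = arcsin(p_z) ≈ 41.37°, λ = atan2(p_y, p_x) ≈ 112.68°.

≈ (41°N, 113°E)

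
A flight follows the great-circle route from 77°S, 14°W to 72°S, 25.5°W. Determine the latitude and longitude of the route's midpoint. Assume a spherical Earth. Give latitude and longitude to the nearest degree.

≈ 75°S, 21°W

Write both endpoints as unit vectors p₁, p₂ with components (cos φ cos λ, cos φ sin λ, sin φ).
The central angle between the endpoints is δ = arccos(p₁·p₂) ≈ 0.102 rad (5.8°).
Interpolate at f = 1/2 with slerp weights a = sin((1−f)δ)/sin δ ≈ 0.501, b = sin(fδ)/sin δ ≈ 0.501.
p = a·p₁ + b·p₂ ≈ (0.249, -0.094, -0.964); φ = arcsin(p_z) ≈ -74.57°, λ = atan2(p_y, p_x) ≈ -20.66°.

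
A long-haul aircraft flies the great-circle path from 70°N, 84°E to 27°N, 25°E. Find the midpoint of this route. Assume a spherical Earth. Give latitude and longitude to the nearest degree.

Convert each endpoint to a unit vector on the sphere (x = cos φ cos λ, y = cos φ sin λ, z = sin φ).
The central angle between the endpoints is δ = arccos(p₁·p₂) ≈ 0.948 rad (54.3°).
Interpolate at f = 1/2 with slerp weights a = sin((1−f)δ)/sin δ ≈ 0.562, b = sin(fδ)/sin δ ≈ 0.562.
p = a·p₁ + b·p₂ ≈ (0.474, 0.403, 0.783); φ = arcsin(p_z) ≈ 51.55°, λ = atan2(p_y, p_x) ≈ 40.36°.

≈ 52°N, 40°E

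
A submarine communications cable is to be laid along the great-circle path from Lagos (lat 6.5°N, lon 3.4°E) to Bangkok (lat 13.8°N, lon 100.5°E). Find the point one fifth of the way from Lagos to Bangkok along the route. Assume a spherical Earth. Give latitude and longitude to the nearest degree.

≈ lat 11°N, lon 22°E

The haversine formula gives a central angle δ ≈ 1.663 rad (95.3°) between the endpoints.
Interpolate at f = 1/5 with slerp weights a = sin((1−f)δ)/sin δ ≈ 0.975, b = sin(fδ)/sin δ ≈ 0.328.
p = a·p₁ + b·p₂ ≈ (0.909, 0.371, 0.189); φ = arcsin(p_z) ≈ 10.87°, λ = atan2(p_y, p_x) ≈ 22.17°.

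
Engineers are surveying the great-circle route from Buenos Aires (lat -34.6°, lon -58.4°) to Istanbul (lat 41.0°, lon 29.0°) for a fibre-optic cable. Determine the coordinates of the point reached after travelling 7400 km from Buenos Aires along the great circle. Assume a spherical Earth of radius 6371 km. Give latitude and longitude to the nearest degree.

≈ lat 13°, lon -9°

From cos δ = sin φ₁ sin φ₂ + cos φ₁ cos φ₂ cos Δλ, the central angle is δ ≈ 1.922 rad (110.1°). The total great-circle distance is δ·R ≈ 1.922 × 6371 ≈ 12247 km, so the target fraction is f = 7400/12247 ≈ 0.604.
Interpolate at f ≈ 0.604 with slerp weights a = sin((1−f)δ)/sin δ ≈ 0.734, b = sin(fδ)/sin δ ≈ 0.977.
p = a·p₁ + b·p₂ ≈ (0.962, -0.157, 0.224); φ = arcsin(p_z) ≈ 12.95°, λ = atan2(p_y, p_x) ≈ -9.29°.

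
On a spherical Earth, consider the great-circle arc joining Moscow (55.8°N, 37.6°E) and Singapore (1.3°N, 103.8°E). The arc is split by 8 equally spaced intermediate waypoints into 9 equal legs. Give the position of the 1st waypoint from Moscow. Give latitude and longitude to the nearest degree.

From cos δ = sin φ₁ sin φ₂ + cos φ₁ cos φ₂ cos Δλ, the central angle is δ ≈ 1.323 rad (75.8°).
Interpolate at f = 1/9 with slerp weights a = sin((1−f)δ)/sin δ ≈ 0.952, b = sin(fδ)/sin δ ≈ 0.151.
p = a·p₁ + b·p₂ ≈ (0.388, 0.473, 0.791); φ = arcsin(p_z) ≈ 52.27°, λ = atan2(p_y, p_x) ≈ 50.65°.

≈ 52°N, 51°E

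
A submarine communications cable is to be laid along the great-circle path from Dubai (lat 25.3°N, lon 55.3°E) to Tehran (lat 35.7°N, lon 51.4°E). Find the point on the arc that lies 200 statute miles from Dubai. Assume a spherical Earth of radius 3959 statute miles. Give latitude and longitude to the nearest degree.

Write both endpoints as unit vectors p₁, p₂ with components (cos φ cos λ, cos φ sin λ, sin φ).
The central angle between the endpoints is δ = arccos(p₁·p₂) ≈ 0.191 rad (10.9°). The total great-circle distance is δ·R ≈ 0.191 × 3959 ≈ 755 mi, so the target fraction is f = 200/755 ≈ 0.265.
Interpolate at f ≈ 0.265 with slerp weights a = sin((1−f)δ)/sin δ ≈ 0.737, b = sin(fδ)/sin δ ≈ 0.266.
p = a·p₁ + b·p₂ ≈ (0.514, 0.717, 0.470); φ = arcsin(p_z) ≈ 28.07°, λ = atan2(p_y, p_x) ≈ 54.34°.

≈ lat 28°N, lon 54°E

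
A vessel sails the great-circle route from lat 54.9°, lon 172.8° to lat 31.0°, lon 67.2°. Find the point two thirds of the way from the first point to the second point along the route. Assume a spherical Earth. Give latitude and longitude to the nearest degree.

≈ lat 49°, lon 89°

Write both endpoints as unit vectors p₁, p₂ with components (cos φ cos λ, cos φ sin λ, sin φ).
The central angle between the endpoints is δ = arccos(p₁·p₂) ≈ 1.278 rad (73.2°).
Interpolate at f = 2/3 with slerp weights a = sin((1−f)δ)/sin δ ≈ 0.432, b = sin(fδ)/sin δ ≈ 0.786.
p = a·p₁ + b·p₂ ≈ (0.015, 0.652, 0.758); φ = arcsin(p_z) ≈ 49.28°, λ = atan2(p_y, p_x) ≈ 88.69°.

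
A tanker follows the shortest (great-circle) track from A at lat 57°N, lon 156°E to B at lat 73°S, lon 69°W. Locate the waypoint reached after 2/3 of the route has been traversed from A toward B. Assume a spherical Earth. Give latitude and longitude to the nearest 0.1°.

Write both endpoints as unit vectors p₁, p₂ with components (cos φ cos λ, cos φ sin λ, sin φ).
The central angle between the endpoints is δ = arccos(p₁·p₂) ≈ 2.725 rad (156.2°).
Interpolate at f = 2/3 with slerp weights a = sin((1−f)δ)/sin δ ≈ 1.950, b = sin(fδ)/sin δ ≈ 2.399.
p = a·p₁ + b·p₂ ≈ (-0.719, -0.223, -0.658); φ = arcsin(p_z) ≈ -41.17°, λ = atan2(p_y, p_x) ≈ -162.79°.

≈ lat 41.2°S, lon 162.8°W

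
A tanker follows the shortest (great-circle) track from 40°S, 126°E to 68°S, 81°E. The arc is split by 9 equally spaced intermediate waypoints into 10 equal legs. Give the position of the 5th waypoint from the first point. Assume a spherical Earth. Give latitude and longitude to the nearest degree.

≈ 56°S, 112°E

Convert each endpoint to a unit vector on the sphere (x = cos φ cos λ, y = cos φ sin λ, z = sin φ).
The central angle between the endpoints is δ = arccos(p₁·p₂) ≈ 0.645 rad (37.0°).
Interpolate at f = 5/10 with slerp weights a = sin((1−f)δ)/sin δ ≈ 0.527, b = sin(fδ)/sin δ ≈ 0.527.
p = a·p₁ + b·p₂ ≈ (-0.206, 0.522, -0.828); φ = arcsin(p_z) ≈ -55.86°, λ = atan2(p_y, p_x) ≈ 111.59°.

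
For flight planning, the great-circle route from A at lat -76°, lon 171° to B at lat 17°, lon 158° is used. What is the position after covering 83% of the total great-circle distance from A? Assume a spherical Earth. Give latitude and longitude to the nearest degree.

≈ lat 1°, lon 159°

Write both endpoints as unit vectors p₁, p₂ with components (cos φ cos λ, cos φ sin λ, sin φ).
The central angle between the endpoints is δ = arccos(p₁·p₂) ≈ 1.629 rad (93.3°).
Interpolate at f = 0.83 with slerp weights a = sin((1−f)δ)/sin δ ≈ 0.274, b = sin(fδ)/sin δ ≈ 0.978.
p = a·p₁ + b·p₂ ≈ (-0.932, 0.361, 0.020); φ = arcsin(p_z) ≈ 1.15°, λ = atan2(p_y, p_x) ≈ 158.85°.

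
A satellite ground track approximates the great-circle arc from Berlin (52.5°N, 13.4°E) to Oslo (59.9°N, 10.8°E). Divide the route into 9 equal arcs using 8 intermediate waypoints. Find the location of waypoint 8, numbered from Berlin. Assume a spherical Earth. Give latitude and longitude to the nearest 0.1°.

Write both endpoints as unit vectors p₁, p₂ with components (cos φ cos λ, cos φ sin λ, sin φ).
The central angle between the endpoints is δ = arccos(p₁·p₂) ≈ 0.132 rad (7.5°).
Interpolate at f = 8/9 with slerp weights a = sin((1−f)δ)/sin δ ≈ 0.111, b = sin(fδ)/sin δ ≈ 0.889.
p = a·p₁ + b·p₂ ≈ (0.504, 0.099, 0.858); φ = arcsin(p_z) ≈ 59.08°, λ = atan2(p_y, p_x) ≈ 11.14°.

≈ 59.1°N, 11.1°E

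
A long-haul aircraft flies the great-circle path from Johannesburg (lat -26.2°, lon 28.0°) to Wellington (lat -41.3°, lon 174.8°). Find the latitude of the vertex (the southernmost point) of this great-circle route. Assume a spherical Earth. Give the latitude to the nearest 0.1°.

≈ -67.4°

The great circle lies in the plane with unit normal n̂ = (p₁ × p₂)/|p₁ × p₂|.
Here n̂_z ≈ +0.384; the vertex latitude is φ_max = arccos|n̂_z| ≈ 67.4°.
Check via Clairaut: cos φ_max = |cos φ₁| · sin C = cos(26.2°)·sin(154.7°) ≈ 0.384, again giving ≈ 67.4°.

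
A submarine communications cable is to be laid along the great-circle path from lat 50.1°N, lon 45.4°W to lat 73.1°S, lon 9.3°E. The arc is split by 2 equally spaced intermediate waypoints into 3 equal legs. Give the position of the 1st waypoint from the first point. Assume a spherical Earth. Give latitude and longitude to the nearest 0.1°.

≈ lat 8.4°N, lon 33.3°W

From cos δ = sin φ₁ sin φ₂ + cos φ₁ cos φ₂ cos Δλ, the central angle is δ ≈ 2.248 rad (128.8°).
Interpolate at f = 1/3 with slerp weights a = sin((1−f)δ)/sin δ ≈ 1.279, b = sin(fδ)/sin δ ≈ 0.874.
p = a·p₁ + b·p₂ ≈ (0.827, -0.543, 0.146); φ = arcsin(p_z) ≈ 8.37°, λ = atan2(p_y, p_x) ≈ -33.31°.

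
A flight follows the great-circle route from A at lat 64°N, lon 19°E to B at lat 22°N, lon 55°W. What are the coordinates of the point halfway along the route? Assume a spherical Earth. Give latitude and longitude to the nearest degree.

≈ lat 48°N, lon 33°W

Write both endpoints as unit vectors p₁, p₂ with components (cos φ cos λ, cos φ sin λ, sin φ).
The central angle between the endpoints is δ = arccos(p₁·p₂) ≈ 1.105 rad (63.3°).
Interpolate at f = 1/2 with slerp weights a = sin((1−f)δ)/sin δ ≈ 0.587, b = sin(fδ)/sin δ ≈ 0.587.
p = a·p₁ + b·p₂ ≈ (0.556, -0.362, 0.748); φ = arcsin(p_z) ≈ 48.43°, λ = atan2(p_y, p_x) ≈ -33.10°.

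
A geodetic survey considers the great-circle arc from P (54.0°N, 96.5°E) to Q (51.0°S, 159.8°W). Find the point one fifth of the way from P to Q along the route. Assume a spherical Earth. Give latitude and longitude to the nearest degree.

The haversine formula gives a central angle δ ≈ 2.369 rad (135.8°) between the endpoints.
Interpolate at f = 1/5 with slerp weights a = sin((1−f)δ)/sin δ ≈ 1.358, b = sin(fδ)/sin δ ≈ 0.654.
p = a·p₁ + b·p₂ ≈ (-0.477, 0.651, 0.591); φ = arcsin(p_z) ≈ 36.20°, λ = atan2(p_y, p_x) ≈ 126.20°.

≈ (36°N, 126°E)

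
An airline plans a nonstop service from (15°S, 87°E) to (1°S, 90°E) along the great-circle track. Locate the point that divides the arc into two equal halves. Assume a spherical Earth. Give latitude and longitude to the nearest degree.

Write both endpoints as unit vectors p₁, p₂ with components (cos φ cos λ, cos φ sin λ, sin φ).
The central angle between the endpoints is δ = arccos(p₁·p₂) ≈ 0.250 rad (14.3°).
Interpolate at f = 1/2 with slerp weights a = sin((1−f)δ)/sin δ ≈ 0.504, b = sin(fδ)/sin δ ≈ 0.504.
p = a·p₁ + b·p₂ ≈ (0.025, 0.990, -0.139); φ = arcsin(p_z) ≈ -8.00°, λ = atan2(p_y, p_x) ≈ 88.53°.

≈ (8°S, 89°E)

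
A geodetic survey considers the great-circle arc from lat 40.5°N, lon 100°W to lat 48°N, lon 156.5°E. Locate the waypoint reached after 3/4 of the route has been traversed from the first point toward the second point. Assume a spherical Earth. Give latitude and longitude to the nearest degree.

Write both endpoints as unit vectors p₁, p₂ with components (cos φ cos λ, cos φ sin λ, sin φ).
The central angle between the endpoints is δ = arccos(p₁·p₂) ≈ 1.198 rad (68.7°).
Interpolate at f = 3/4 with slerp weights a = sin((1−f)δ)/sin δ ≈ 0.317, b = sin(fδ)/sin δ ≈ 0.840.
p = a·p₁ + b·p₂ ≈ (-0.557, -0.013, 0.830); φ = arcsin(p_z) ≈ 56.11°, λ = atan2(p_y, p_x) ≈ -178.65°.

≈ lat 56°N, lon 179°W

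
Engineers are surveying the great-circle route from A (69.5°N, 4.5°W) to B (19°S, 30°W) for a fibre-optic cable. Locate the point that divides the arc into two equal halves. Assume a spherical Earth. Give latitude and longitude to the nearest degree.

The haversine formula gives a central angle δ ≈ 1.577 rad (90.3°) between the endpoints.
Interpolate at f = 1/2 with slerp weights a = sin((1−f)δ)/sin δ ≈ 0.709, b = sin(fδ)/sin δ ≈ 0.709.
p = a·p₁ + b·p₂ ≈ (0.828, -0.355, 0.433); φ = arcsin(p_z) ≈ 25.69°, λ = atan2(p_y, p_x) ≈ -23.19°.

≈ (26°N, 23°W)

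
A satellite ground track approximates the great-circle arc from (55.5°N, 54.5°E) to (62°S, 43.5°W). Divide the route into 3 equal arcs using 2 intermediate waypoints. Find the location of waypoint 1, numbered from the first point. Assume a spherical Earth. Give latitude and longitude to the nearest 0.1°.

Convert each endpoint to a unit vector on the sphere (x = cos φ cos λ, y = cos φ sin λ, z = sin φ).
The central angle between the endpoints is δ = arccos(p₁·p₂) ≈ 2.441 rad (139.9°).
Interpolate at f = 1/3 with slerp weights a = sin((1−f)δ)/sin δ ≈ 1.549, b = sin(fδ)/sin δ ≈ 1.128.
p = a·p₁ + b·p₂ ≈ (0.894, 0.350, 0.281); φ = arcsin(p_z) ≈ 16.31°, λ = atan2(p_y, p_x) ≈ 21.38°.

≈ (16.3°N, 21.4°E)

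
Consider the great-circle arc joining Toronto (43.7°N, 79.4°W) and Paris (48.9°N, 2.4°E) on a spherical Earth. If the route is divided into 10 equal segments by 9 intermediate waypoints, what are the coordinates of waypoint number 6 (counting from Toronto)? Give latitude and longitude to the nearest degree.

Convert each endpoint to a unit vector on the sphere (x = cos φ cos λ, y = cos φ sin λ, z = sin φ).
The central angle between the endpoints is δ = arccos(p₁·p₂) ≈ 0.942 rad (54.0°).
Interpolate at f = 6/10 with slerp weights a = sin((1−f)δ)/sin δ ≈ 0.455, b = sin(fδ)/sin δ ≈ 0.662.
p = a·p₁ + b·p₂ ≈ (0.495, -0.305, 0.813); φ = arcsin(p_z) ≈ 54.42°, λ = atan2(p_y, p_x) ≈ -31.62°.

≈ 54°N, 32°W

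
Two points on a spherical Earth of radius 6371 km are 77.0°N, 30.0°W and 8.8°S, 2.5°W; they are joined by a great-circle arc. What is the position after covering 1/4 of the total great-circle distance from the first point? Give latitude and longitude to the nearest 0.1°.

≈ 56.1°N, 12.3°W

Convert each endpoint to a unit vector on the sphere (x = cos φ cos λ, y = cos φ sin λ, z = sin φ).
The central angle between the endpoints is δ = arccos(p₁·p₂) ≈ 1.523 rad (87.2°).
Interpolate at f = 1/4 with slerp weights a = sin((1−f)δ)/sin δ ≈ 0.911, b = sin(fδ)/sin δ ≈ 0.372.
p = a·p₁ + b·p₂ ≈ (0.545, -0.118, 0.830); φ = arcsin(p_z) ≈ 56.13°, λ = atan2(p_y, p_x) ≈ -12.27°.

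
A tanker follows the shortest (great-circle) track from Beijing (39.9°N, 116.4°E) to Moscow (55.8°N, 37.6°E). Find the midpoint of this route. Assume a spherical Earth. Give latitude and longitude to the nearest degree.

≈ 55°N, 84°E

From cos δ = sin φ₁ sin φ₂ + cos φ₁ cos φ₂ cos Δλ, the central angle is δ ≈ 0.909 rad (52.1°).
Interpolate at f = 1/2 with slerp weights a = sin((1−f)δ)/sin δ ≈ 0.557, b = sin(fδ)/sin δ ≈ 0.557.
p = a·p₁ + b·p₂ ≈ (0.058, 0.573, 0.817); φ = arcsin(p_z) ≈ 54.81°, λ = atan2(p_y, p_x) ≈ 84.22°.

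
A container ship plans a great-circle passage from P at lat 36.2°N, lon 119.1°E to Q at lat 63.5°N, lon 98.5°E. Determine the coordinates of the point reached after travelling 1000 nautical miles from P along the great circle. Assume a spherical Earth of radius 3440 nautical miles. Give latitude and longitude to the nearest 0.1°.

Convert each endpoint to a unit vector on the sphere (x = cos φ cos λ, y = cos φ sin λ, z = sin φ).
The central angle between the endpoints is δ = arccos(p₁·p₂) ≈ 0.524 rad (30.0°). The total great-circle distance is δ·R ≈ 0.524 × 3440 ≈ 1804 nmi, so the target fraction is f = 1000/1804 ≈ 0.554.
Interpolate at f ≈ 0.554 with slerp weights a = sin((1−f)δ)/sin δ ≈ 0.463, b = sin(fδ)/sin δ ≈ 0.572.
p = a·p₁ + b·p₂ ≈ (-0.219, 0.579, 0.785); φ = arcsin(p_z) ≈ 51.76°, λ = atan2(p_y, p_x) ≈ 110.75°.

≈ lat 51.8°N, lon 110.8°E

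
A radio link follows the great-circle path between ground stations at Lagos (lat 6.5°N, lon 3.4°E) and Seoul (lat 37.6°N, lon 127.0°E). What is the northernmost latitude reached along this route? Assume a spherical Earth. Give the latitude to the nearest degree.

The great circle lies in the plane with unit normal n̂ = (p₁ × p₂)/|p₁ × p₂|.
Here n̂_z ≈ +0.705; the vertex latitude is φ_max = arccos|n̂_z| ≈ 45.2°.
Check via Clairaut: cos φ_max = |cos φ₁| · sin C = cos(6.5°)·sin(45.2°) ≈ 0.705, again giving ≈ 45.2°.

≈ 45°N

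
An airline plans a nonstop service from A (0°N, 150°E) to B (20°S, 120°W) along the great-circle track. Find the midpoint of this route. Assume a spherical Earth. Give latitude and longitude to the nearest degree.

≈ (14°S, 167°W)

From cos δ = sin φ₁ sin φ₂ + cos φ₁ cos φ₂ cos Δλ, the central angle is δ ≈ 1.571 rad (90.0°).
Interpolate at f = 1/2 with slerp weights a = sin((1−f)δ)/sin δ ≈ 0.707, b = sin(fδ)/sin δ ≈ 0.707.
p = a·p₁ + b·p₂ ≈ (-0.945, -0.222, -0.242); φ = arcsin(p_z) ≈ -14.00°, λ = atan2(p_y, p_x) ≈ -166.78°.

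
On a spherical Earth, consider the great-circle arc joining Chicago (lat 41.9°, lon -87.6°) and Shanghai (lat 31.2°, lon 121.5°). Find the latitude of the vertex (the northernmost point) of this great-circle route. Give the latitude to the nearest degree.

The great circle lies in the plane with unit normal n̂ = (p₁ × p₂)/|p₁ × p₂|.
Here n̂_z ≈ -0.317; the vertex latitude is φ_max = arccos|n̂_z| ≈ 71.5°.
Check via Clairaut: cos φ_max = |cos φ₁| · sin C = cos(41.9°)·sin(25.2°) ≈ 0.317, again giving ≈ 71.5°.

≈ 72°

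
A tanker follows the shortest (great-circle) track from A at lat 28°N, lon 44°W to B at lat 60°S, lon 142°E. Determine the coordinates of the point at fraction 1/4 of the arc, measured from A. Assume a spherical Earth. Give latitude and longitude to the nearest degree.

≈ lat 9°S, lon 47°W

The haversine formula gives a central angle δ ≈ 2.579 rad (147.7°) between the endpoints.
Interpolate at f = 1/4 with slerp weights a = sin((1−f)δ)/sin δ ≈ 1.751, b = sin(fδ)/sin δ ≈ 1.126.
p = a·p₁ + b·p₂ ≈ (0.669, -0.728, -0.153); φ = arcsin(p_z) ≈ -8.79°, λ = atan2(p_y, p_x) ≈ -47.41°.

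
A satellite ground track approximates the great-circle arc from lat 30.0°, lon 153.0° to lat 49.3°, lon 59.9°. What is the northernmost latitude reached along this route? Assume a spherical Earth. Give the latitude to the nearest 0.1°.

The great circle lies in the plane with unit normal n̂ = (p₁ × p₂)/|p₁ × p₂|.
Here n̂_z ≈ -0.602; the vertex latitude is φ_max = arccos|n̂_z| ≈ 53.0°.

≈ 53.0°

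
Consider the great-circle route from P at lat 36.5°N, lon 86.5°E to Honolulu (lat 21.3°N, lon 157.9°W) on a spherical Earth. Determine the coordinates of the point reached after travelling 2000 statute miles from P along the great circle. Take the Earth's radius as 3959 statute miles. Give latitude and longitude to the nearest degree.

≈ lat 47°N, lon 123°E

The haversine formula gives a central angle δ ≈ 1.679 rad (96.2°) between the endpoints. The total great-circle distance is δ·R ≈ 1.679 × 3959 ≈ 6645 mi, so the target fraction is f = 2000/6645 ≈ 0.301.
Interpolate at f ≈ 0.301 with slerp weights a = sin((1−f)δ)/sin δ ≈ 0.927, b = sin(fδ)/sin δ ≈ 0.487.
p = a·p₁ + b·p₂ ≈ (-0.375, 0.574, 0.728); φ = arcsin(p_z) ≈ 46.76°, λ = atan2(p_y, p_x) ≈ 123.16°.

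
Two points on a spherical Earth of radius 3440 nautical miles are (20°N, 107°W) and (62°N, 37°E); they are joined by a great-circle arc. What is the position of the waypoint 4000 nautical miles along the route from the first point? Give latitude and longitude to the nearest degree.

Write both endpoints as unit vectors p₁, p₂ with components (cos φ cos λ, cos φ sin λ, sin φ).
The central angle between the endpoints is δ = arccos(p₁·p₂) ≈ 1.626 rad (93.1°). The total great-circle distance is δ·R ≈ 1.626 × 3440 ≈ 5593 nmi, so the target fraction is f = 4000/5593 ≈ 0.715.
Interpolate at f ≈ 0.715 with slerp weights a = sin((1−f)δ)/sin δ ≈ 0.447, b = sin(fδ)/sin δ ≈ 0.919.
p = a·p₁ + b·p₂ ≈ (0.222, -0.142, 0.965); φ = arcsin(p_z) ≈ 74.72°, λ = atan2(p_y, p_x) ≈ -32.66°.

≈ (75°N, 33°W)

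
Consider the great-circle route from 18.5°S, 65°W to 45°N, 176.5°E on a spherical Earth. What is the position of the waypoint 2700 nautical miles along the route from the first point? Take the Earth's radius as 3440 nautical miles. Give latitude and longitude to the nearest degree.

≈ 13°N, 98°W

The haversine formula gives a central angle δ ≈ 2.146 rad (123.0°) between the endpoints. The total great-circle distance is δ·R ≈ 2.146 × 3440 ≈ 7384 nmi, so the target fraction is f = 2700/7384 ≈ 0.366.
Interpolate at f ≈ 0.366 with slerp weights a = sin((1−f)δ)/sin δ ≈ 1.166, b = sin(fδ)/sin δ ≈ 0.842.
p = a·p₁ + b·p₂ ≈ (-0.127, -0.966, 0.226); φ = arcsin(p_z) ≈ 13.05°, λ = atan2(p_y, p_x) ≈ -97.51°.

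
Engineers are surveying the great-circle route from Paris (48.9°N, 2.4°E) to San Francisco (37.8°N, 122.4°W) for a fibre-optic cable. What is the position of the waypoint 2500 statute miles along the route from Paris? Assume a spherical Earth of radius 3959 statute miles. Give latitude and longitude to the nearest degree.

≈ 64°N, 61°W

Write both endpoints as unit vectors p₁, p₂ with components (cos φ cos λ, cos φ sin λ, sin φ).
The central angle between the endpoints is δ = arccos(p₁·p₂) ≈ 1.405 rad (80.5°). The total great-circle distance is δ·R ≈ 1.405 × 3959 ≈ 5561 mi, so the target fraction is f = 2500/5561 ≈ 0.450.
Interpolate at f ≈ 0.450 with slerp weights a = sin((1−f)δ)/sin δ ≈ 0.708, b = sin(fδ)/sin δ ≈ 0.599.
p = a·p₁ + b·p₂ ≈ (0.212, -0.380, 0.901); φ = arcsin(p_z) ≈ 64.22°, λ = atan2(p_y, p_x) ≈ -60.87°.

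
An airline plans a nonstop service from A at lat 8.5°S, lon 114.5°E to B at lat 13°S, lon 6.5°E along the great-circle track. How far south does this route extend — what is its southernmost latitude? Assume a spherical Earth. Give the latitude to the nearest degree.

≈ 18°S

The great circle lies in the plane with unit normal n̂ = (p₁ × p₂)/|p₁ × p₂|.
Here n̂_z ≈ -0.950; the vertex latitude is φ_max = arccos|n̂_z| ≈ 18.1°.
Check via Clairaut: cos φ_max = |cos φ₁| · sin C = cos(8.5°)·sin(106.1°) ≈ 0.950, again giving ≈ 18.1°.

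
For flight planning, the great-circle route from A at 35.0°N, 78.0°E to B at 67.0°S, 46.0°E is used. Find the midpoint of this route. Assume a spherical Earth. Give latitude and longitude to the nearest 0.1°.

From cos δ = sin φ₁ sin φ₂ + cos φ₁ cos φ₂ cos Δλ, the central angle is δ ≈ 1.830 rad (104.9°).
Interpolate at f = 1/2 with slerp weights a = sin((1−f)δ)/sin δ ≈ 0.820, b = sin(fδ)/sin δ ≈ 0.820.
p = a·p₁ + b·p₂ ≈ (0.362, 0.888, -0.285); φ = arcsin(p_z) ≈ -16.53°, λ = atan2(p_y, p_x) ≈ 67.80°.

≈ 16.5°S, 67.8°E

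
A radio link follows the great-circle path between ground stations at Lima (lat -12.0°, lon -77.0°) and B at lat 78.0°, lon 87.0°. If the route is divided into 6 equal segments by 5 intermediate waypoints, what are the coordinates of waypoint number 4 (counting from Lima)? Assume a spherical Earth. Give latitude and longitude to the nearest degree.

≈ lat 63°, lon -69°

The haversine formula gives a central angle δ ≈ 1.981 rad (113.5°) between the endpoints.
Interpolate at f = 4/6 with slerp weights a = sin((1−f)δ)/sin δ ≈ 0.669, b = sin(fδ)/sin δ ≈ 1.057.
p = a·p₁ + b·p₂ ≈ (0.159, -0.418, 0.894); φ = arcsin(p_z) ≈ 63.43°, λ = atan2(p_y, p_x) ≈ -69.22°.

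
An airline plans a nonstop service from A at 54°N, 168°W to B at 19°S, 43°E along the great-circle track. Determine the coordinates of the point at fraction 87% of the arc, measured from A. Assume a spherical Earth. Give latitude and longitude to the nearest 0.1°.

Convert each endpoint to a unit vector on the sphere (x = cos φ cos λ, y = cos φ sin λ, z = sin φ).
The central angle between the endpoints is δ = arccos(p₁·p₂) ≈ 2.404 rad (137.7°).
Interpolate at f = 0.87 with slerp weights a = sin((1−f)δ)/sin δ ≈ 0.457, b = sin(fδ)/sin δ ≈ 1.290.
p = a·p₁ + b·p₂ ≈ (0.629, 0.776, -0.050); φ = arcsin(p_z) ≈ -2.88°, λ = atan2(p_y, p_x) ≈ 50.96°.

≈ 2.9°S, 51.0°E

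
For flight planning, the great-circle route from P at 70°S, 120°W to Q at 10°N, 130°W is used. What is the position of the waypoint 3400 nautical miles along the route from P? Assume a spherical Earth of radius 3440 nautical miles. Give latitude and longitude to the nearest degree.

≈ 14°S, 129°W

The haversine formula gives a central angle δ ≈ 1.401 rad (80.3°) between the endpoints. The total great-circle distance is δ·R ≈ 1.401 × 3440 ≈ 4821 nmi, so the target fraction is f = 3400/4821 ≈ 0.705.
Interpolate at f ≈ 0.705 with slerp weights a = sin((1−f)δ)/sin δ ≈ 0.407, b = sin(fδ)/sin δ ≈ 0.847.
p = a·p₁ + b·p₂ ≈ (-0.606, -0.760, -0.236); φ = arcsin(p_z) ≈ -13.63°, λ = atan2(p_y, p_x) ≈ -128.57°.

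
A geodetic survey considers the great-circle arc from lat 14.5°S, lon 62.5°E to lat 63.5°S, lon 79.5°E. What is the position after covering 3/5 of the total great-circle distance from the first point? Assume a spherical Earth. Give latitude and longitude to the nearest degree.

From cos δ = sin φ₁ sin φ₂ + cos φ₁ cos φ₂ cos Δλ, the central angle is δ ≈ 0.880 rad (50.4°).
Interpolate at f = 3/5 with slerp weights a = sin((1−f)δ)/sin δ ≈ 0.447, b = sin(fδ)/sin δ ≈ 0.654.
p = a·p₁ + b·p₂ ≈ (0.253, 0.671, -0.697); φ = arcsin(p_z) ≈ -44.19°, λ = atan2(p_y, p_x) ≈ 69.33°.

≈ lat 44°S, lon 69°E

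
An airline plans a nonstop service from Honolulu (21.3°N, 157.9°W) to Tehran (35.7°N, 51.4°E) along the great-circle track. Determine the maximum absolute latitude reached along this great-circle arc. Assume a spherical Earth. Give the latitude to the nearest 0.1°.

≈ 65.5°N

The great circle lies in the plane with unit normal n̂ = (p₁ × p₂)/|p₁ × p₂|.
Here n̂_z ≈ -0.414; the vertex latitude is φ_max = arccos|n̂_z| ≈ 65.5°.
Check via Clairaut: cos φ_max = |cos φ₁| · sin C = cos(21.3°)·sin(26.4°) ≈ 0.414, again giving ≈ 65.5°.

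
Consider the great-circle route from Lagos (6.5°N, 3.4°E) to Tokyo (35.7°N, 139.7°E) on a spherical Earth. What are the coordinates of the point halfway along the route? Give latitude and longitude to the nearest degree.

≈ (45°N, 57°E)

Convert each endpoint to a unit vector on the sphere (x = cos φ cos λ, y = cos φ sin λ, z = sin φ).
The central angle between the endpoints is δ = arccos(p₁·p₂) ≈ 2.114 rad (121.1°).
Interpolate at f = 1/2 with slerp weights a = sin((1−f)δ)/sin δ ≈ 1.018, b = sin(fδ)/sin δ ≈ 1.018.
p = a·p₁ + b·p₂ ≈ (0.379, 0.595, 0.709); φ = arcsin(p_z) ≈ 45.16°, λ = atan2(p_y, p_x) ≈ 57.48°.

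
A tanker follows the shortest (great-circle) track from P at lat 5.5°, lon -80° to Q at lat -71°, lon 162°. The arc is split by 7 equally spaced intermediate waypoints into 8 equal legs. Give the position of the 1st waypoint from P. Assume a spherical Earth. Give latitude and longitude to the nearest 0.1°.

The haversine formula gives a central angle δ ≈ 1.816 rad (104.0°) between the endpoints.
Interpolate at f = 1/8 with slerp weights a = sin((1−f)δ)/sin δ ≈ 1.031, b = sin(fδ)/sin δ ≈ 0.232.
p = a·p₁ + b·p₂ ≈ (0.106, -0.987, -0.121); φ = arcsin(p_z) ≈ -6.93°, λ = atan2(p_y, p_x) ≈ -83.85°.

≈ lat -6.9°, lon -83.9°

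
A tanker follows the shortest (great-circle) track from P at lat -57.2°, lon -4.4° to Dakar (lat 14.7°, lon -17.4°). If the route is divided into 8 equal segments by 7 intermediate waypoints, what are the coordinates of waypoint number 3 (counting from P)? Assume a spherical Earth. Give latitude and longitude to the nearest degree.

Convert each endpoint to a unit vector on the sphere (x = cos φ cos λ, y = cos φ sin λ, z = sin φ).
The central angle between the endpoints is δ = arccos(p₁·p₂) ≈ 1.269 rad (72.7°).
Interpolate at f = 3/8 with slerp weights a = sin((1−f)δ)/sin δ ≈ 0.746, b = sin(fδ)/sin δ ≈ 0.480.
p = a·p₁ + b·p₂ ≈ (0.846, -0.170, -0.506); φ = arcsin(p_z) ≈ -30.37°, λ = atan2(p_y, p_x) ≈ -11.35°.

≈ lat -30°, lon -11°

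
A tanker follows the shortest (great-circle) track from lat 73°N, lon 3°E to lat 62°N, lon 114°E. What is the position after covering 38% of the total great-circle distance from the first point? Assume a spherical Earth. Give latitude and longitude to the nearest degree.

≈ lat 78°N, lon 59°E

Convert each endpoint to a unit vector on the sphere (x = cos φ cos λ, y = cos φ sin λ, z = sin φ).
The central angle between the endpoints is δ = arccos(p₁·p₂) ≈ 0.651 rad (37.3°).
Interpolate at f = 0.38 with slerp weights a = sin((1−f)δ)/sin δ ≈ 0.648, b = sin(fδ)/sin δ ≈ 0.404.
p = a·p₁ + b·p₂ ≈ (0.112, 0.183, 0.977); φ = arcsin(p_z) ≈ 77.60°, λ = atan2(p_y, p_x) ≈ 58.55°.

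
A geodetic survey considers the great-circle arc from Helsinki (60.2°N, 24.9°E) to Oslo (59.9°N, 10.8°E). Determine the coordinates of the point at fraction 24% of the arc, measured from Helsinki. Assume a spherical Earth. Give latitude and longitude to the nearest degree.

≈ 60°N, 22°E

From cos δ = sin φ₁ sin φ₂ + cos φ₁ cos φ₂ cos Δλ, the central angle is δ ≈ 0.123 rad (7.0°).
Interpolate at f = 0.24 with slerp weights a = sin((1−f)δ)/sin δ ≈ 0.761, b = sin(fδ)/sin δ ≈ 0.241.
p = a·p₁ + b·p₂ ≈ (0.461, 0.182, 0.868); φ = arcsin(p_z) ≈ 60.27°, λ = atan2(p_y, p_x) ≈ 21.50°.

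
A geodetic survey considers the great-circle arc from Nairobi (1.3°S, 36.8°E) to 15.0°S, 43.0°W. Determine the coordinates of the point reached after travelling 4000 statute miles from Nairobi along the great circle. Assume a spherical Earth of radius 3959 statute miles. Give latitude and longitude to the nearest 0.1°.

≈ 13.4°S, 20.4°W

The haversine formula gives a central angle δ ≈ 1.393 rad (79.8°) between the endpoints. The total great-circle distance is δ·R ≈ 1.393 × 3959 ≈ 5515 mi, so the target fraction is f = 4000/5515 ≈ 0.725.
Interpolate at f ≈ 0.725 with slerp weights a = sin((1−f)δ)/sin δ ≈ 0.379, b = sin(fδ)/sin δ ≈ 0.861.
p = a·p₁ + b·p₂ ≈ (0.912, -0.340, -0.231); φ = arcsin(p_z) ≈ -13.38°, λ = atan2(p_y, p_x) ≈ -20.44°.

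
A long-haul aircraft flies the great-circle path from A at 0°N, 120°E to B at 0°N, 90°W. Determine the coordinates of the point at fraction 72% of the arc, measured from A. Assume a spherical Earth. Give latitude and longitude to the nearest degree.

≈ 0°N, 132°W

Convert each endpoint to a unit vector on the sphere (x = cos φ cos λ, y = cos φ sin λ, z = sin φ).
The central angle between the endpoints is δ = arccos(p₁·p₂) ≈ 2.618 rad (150.0°).
Interpolate at f = 0.72 with slerp weights a = sin((1−f)δ)/sin δ ≈ 1.338, b = sin(fδ)/sin δ ≈ 1.902.
p = a·p₁ + b·p₂ ≈ (-0.669, -0.743, 0.000); φ = arcsin(p_z) ≈ 0.00°, λ = atan2(p_y, p_x) ≈ -132.00°.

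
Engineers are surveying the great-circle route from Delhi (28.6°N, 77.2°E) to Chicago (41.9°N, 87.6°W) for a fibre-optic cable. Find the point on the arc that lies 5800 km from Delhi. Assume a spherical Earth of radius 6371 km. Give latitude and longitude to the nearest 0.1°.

≈ (76.5°N, 33.3°E)

Write both endpoints as unit vectors p₁, p₂ with components (cos φ cos λ, cos φ sin λ, sin φ).
The central angle between the endpoints is δ = arccos(p₁·p₂) ≈ 1.887 rad (108.1°). The total great-circle distance is δ·R ≈ 1.887 × 6371 ≈ 12022 km, so the target fraction is f = 5800/12022 ≈ 0.482.
Interpolate at f ≈ 0.482 with slerp weights a = sin((1−f)δ)/sin δ ≈ 0.872, b = sin(fδ)/sin δ ≈ 0.831.
p = a·p₁ + b·p₂ ≈ (0.195, 0.128, 0.972); φ = arcsin(p_z) ≈ 76.47°, λ = atan2(p_y, p_x) ≈ 33.32°.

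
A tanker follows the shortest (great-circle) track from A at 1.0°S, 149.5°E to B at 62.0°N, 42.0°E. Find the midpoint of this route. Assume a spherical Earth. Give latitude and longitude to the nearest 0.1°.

≈ 41.8°N, 122.0°E

Convert each endpoint to a unit vector on the sphere (x = cos φ cos λ, y = cos φ sin λ, z = sin φ).
The central angle between the endpoints is δ = arccos(p₁·p₂) ≈ 1.728 rad (99.0°).
Interpolate at f = 1/2 with slerp weights a = sin((1−f)δ)/sin δ ≈ 0.770, b = sin(fδ)/sin δ ≈ 0.770.
p = a·p₁ + b·p₂ ≈ (-0.395, 0.633, 0.666); φ = arcsin(p_z) ≈ 41.79°, λ = atan2(p_y, p_x) ≈ 121.96°.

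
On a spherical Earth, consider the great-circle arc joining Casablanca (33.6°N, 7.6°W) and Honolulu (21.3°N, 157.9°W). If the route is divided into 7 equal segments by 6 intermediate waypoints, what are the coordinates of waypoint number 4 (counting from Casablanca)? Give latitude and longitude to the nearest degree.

Write both endpoints as unit vectors p₁, p₂ with components (cos φ cos λ, cos φ sin λ, sin φ).
The central angle between the endpoints is δ = arccos(p₁·p₂) ≈ 2.064 rad (118.2°).
Interpolate at f = 4/7 with slerp weights a = sin((1−f)δ)/sin δ ≈ 0.878, b = sin(fδ)/sin δ ≈ 1.049.
p = a·p₁ + b·p₂ ≈ (-0.181, -0.464, 0.867); φ = arcsin(p_z) ≈ 60.11°, λ = atan2(p_y, p_x) ≈ -111.27°.

≈ 60°N, 111°W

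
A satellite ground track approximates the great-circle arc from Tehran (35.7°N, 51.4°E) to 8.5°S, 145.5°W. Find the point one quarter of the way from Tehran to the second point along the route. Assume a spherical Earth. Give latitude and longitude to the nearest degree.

≈ 61°N, 95°E

Write both endpoints as unit vectors p₁, p₂ with components (cos φ cos λ, cos φ sin λ, sin φ).
The central angle between the endpoints is δ = arccos(p₁·p₂) ≈ 2.596 rad (148.7°).
Interpolate at f = 1/4 with slerp weights a = sin((1−f)δ)/sin δ ≈ 1.792, b = sin(fδ)/sin δ ≈ 1.164.
p = a·p₁ + b·p₂ ≈ (-0.041, 0.485, 0.874); φ = arcsin(p_z) ≈ 60.87°, λ = atan2(p_y, p_x) ≈ 94.85°.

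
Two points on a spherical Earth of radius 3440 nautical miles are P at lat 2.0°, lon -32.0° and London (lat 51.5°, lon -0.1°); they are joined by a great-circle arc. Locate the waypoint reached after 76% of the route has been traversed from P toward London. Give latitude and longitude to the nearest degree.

≈ lat 40°, lon -11°

Convert each endpoint to a unit vector on the sphere (x = cos φ cos λ, y = cos φ sin λ, z = sin φ).
The central angle between the endpoints is δ = arccos(p₁·p₂) ≈ 0.982 rad (56.3°).
Interpolate at f = 0.76 with slerp weights a = sin((1−f)δ)/sin δ ≈ 0.281, b = sin(fδ)/sin δ ≈ 0.816.
p = a·p₁ + b·p₂ ≈ (0.746, -0.150, 0.649); φ = arcsin(p_z) ≈ 40.45°, λ = atan2(p_y, p_x) ≈ -11.34°.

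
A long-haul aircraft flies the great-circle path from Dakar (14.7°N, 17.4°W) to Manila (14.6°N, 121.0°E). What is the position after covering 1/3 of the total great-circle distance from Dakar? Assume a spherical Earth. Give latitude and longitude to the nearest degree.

Convert each endpoint to a unit vector on the sphere (x = cos φ cos λ, y = cos φ sin λ, z = sin φ).
The central angle between the endpoints is δ = arccos(p₁·p₂) ≈ 2.260 rad (129.5°).
Interpolate at f = 1/3 with slerp weights a = sin((1−f)δ)/sin δ ≈ 1.293, b = sin(fδ)/sin δ ≈ 0.886.
p = a·p₁ + b·p₂ ≈ (0.752, 0.361, 0.552); φ = arcsin(p_z) ≈ 33.48°, λ = atan2(p_y, p_x) ≈ 25.67°.

≈ 33°N, 26°E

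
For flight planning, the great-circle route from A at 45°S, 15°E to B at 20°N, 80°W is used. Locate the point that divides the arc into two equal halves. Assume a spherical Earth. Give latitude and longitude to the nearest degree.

The haversine formula gives a central angle δ ≈ 1.875 rad (107.4°) between the endpoints.
Interpolate at f = 1/2 with slerp weights a = sin((1−f)δ)/sin δ ≈ 0.845, b = sin(fδ)/sin δ ≈ 0.845.
p = a·p₁ + b·p₂ ≈ (0.715, -0.627, -0.309); φ = arcsin(p_z) ≈ -17.97°, λ = atan2(p_y, p_x) ≈ -41.26°.

≈ 18°S, 41°W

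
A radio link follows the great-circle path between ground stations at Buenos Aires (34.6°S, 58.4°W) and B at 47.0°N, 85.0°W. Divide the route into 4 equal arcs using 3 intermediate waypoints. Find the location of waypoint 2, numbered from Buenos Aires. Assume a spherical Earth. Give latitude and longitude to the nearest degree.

≈ 6°N, 70°W

The haversine formula gives a central angle δ ≈ 1.484 rad (85.0°) between the endpoints.
Interpolate at f = 2/4 with slerp weights a = sin((1−f)δ)/sin δ ≈ 0.678, b = sin(fδ)/sin δ ≈ 0.678.
p = a·p₁ + b·p₂ ≈ (0.333, -0.936, 0.111); φ = arcsin(p_z) ≈ 6.37°, λ = atan2(p_y, p_x) ≈ -70.43°.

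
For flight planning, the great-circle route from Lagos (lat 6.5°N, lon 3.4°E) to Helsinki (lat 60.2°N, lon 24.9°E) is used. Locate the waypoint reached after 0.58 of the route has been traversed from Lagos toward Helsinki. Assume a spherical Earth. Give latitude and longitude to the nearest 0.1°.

≈ lat 38.1°N, lon 12.0°E

Convert each endpoint to a unit vector on the sphere (x = cos φ cos λ, y = cos φ sin λ, z = sin φ).
The central angle between the endpoints is δ = arccos(p₁·p₂) ≈ 0.979 rad (56.1°).
Interpolate at f = 0.58 with slerp weights a = sin((1−f)δ)/sin δ ≈ 0.482, b = sin(fδ)/sin δ ≈ 0.648.
p = a·p₁ + b·p₂ ≈ (0.770, 0.164, 0.617); φ = arcsin(p_z) ≈ 38.09°, λ = atan2(p_y, p_x) ≈ 12.02°.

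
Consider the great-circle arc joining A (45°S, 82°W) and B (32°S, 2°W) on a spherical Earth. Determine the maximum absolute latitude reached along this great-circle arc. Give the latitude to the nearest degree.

≈ 48°S

The great circle lies in the plane with unit normal n̂ = (p₁ × p₂)/|p₁ × p₂|.
Here n̂_z ≈ +0.673; the vertex latitude is φ_max = arccos|n̂_z| ≈ 47.7°.
Check via Clairaut: cos φ_max = |cos φ₁| · sin C = cos(45.0°)·sin(108.0°) ≈ 0.673, again giving ≈ 47.7°.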